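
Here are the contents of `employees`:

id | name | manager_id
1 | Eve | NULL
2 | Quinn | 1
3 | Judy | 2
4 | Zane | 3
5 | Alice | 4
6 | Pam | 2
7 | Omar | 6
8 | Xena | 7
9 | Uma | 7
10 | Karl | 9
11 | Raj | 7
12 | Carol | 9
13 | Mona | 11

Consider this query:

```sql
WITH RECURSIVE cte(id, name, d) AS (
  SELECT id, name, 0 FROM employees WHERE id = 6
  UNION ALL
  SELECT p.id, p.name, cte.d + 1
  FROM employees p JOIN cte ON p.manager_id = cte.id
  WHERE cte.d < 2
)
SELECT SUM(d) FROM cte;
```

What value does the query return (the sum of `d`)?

7

Base: id=6 (Pam) at d 0.
Iteration 1: rows with manager_id in {6} -> Omar (id 7, d 1).
Iteration 2: rows with manager_id in {7} -> Xena (id 8, d 2), Uma (id 9, d 2), Raj (id 11, d 2).
Iteration 3: d < 2 fails for all current rows; recursion stops.
SUM(d) = 0 + 1 + 2 + 2 + 2 = 7.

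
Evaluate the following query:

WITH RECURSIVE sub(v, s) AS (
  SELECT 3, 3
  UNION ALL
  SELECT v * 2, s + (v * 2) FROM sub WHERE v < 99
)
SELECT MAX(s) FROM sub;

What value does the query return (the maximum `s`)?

Base: v=3, s=3.
Iteration 1: 3 < 99 holds -> v = 3 * 2 = 6, s = 3 + 6 = 9.
Iteration 2: 6 < 99 holds -> v = 6 * 2 = 12, s = 9 + 12 = 21.
Iteration 3: 12 < 99 holds -> v = 12 * 2 = 24, s = 21 + 24 = 45.
Iteration 4: 24 < 99 holds -> v = 24 * 2 = 48, s = 45 + 48 = 93.
Iteration 5: 48 < 99 holds -> v = 48 * 2 = 96, s = 93 + 96 = 189.
Iteration 6: 96 < 99 holds -> v = 96 * 2 = 192, s = 189 + 192 = 381.
Iteration 7: 192 < 99 fails; recursion stops.
s values: 3, 9, 21, 45, 93, 189, 381; the maximum is 381.

381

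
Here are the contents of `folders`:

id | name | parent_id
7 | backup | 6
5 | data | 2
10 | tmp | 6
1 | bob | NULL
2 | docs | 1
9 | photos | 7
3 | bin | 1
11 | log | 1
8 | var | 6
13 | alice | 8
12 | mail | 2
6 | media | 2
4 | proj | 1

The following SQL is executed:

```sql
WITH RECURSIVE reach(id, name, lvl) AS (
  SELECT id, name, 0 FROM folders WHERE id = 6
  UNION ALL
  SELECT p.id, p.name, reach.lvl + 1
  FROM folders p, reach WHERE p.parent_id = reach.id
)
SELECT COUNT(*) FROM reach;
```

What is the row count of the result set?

Base: id=6 (media) at lvl 0.
Iteration 1: rows with parent_id in {6} -> backup (id 7, lvl 1), var (id 8, lvl 1), tmp (id 10, lvl 1).
Iteration 2: rows with parent_id in {7,8,10} -> photos (id 9, lvl 2), alice (id 13, lvl 2).
Iteration 3: no rows with parent_id in {9,13}; recursion stops.
Total rows emitted: 6.

6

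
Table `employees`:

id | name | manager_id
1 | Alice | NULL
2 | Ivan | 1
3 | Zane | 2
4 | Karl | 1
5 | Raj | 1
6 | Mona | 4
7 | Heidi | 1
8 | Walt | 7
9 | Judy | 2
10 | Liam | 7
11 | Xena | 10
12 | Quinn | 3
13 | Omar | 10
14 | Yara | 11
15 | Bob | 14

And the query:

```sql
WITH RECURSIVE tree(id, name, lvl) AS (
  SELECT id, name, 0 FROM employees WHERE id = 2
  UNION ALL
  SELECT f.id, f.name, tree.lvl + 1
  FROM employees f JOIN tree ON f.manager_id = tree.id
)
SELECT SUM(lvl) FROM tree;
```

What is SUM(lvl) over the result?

4

Base: id=2 (Ivan) at lvl 0.
Iteration 1: rows with manager_id in {2} -> Zane (id 3, lvl 1), Judy (id 9, lvl 1).
Iteration 2: rows with manager_id in {3,9} -> Quinn (id 12, lvl 2).
Iteration 3: no rows with manager_id in {12}; recursion stops.
SUM(lvl) = 0 + 1 + 1 + 2 = 4.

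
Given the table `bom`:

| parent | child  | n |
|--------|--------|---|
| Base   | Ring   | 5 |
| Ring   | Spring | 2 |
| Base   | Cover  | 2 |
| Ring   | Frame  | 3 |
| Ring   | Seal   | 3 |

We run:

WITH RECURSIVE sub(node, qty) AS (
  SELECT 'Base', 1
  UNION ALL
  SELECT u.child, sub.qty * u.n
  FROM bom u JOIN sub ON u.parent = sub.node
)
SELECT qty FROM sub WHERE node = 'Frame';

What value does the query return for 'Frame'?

15

Base: (Base, qty=1).
Iteration 1: components of {Base} -> Cover = 1*2 = 2, Ring = 1*5 = 5.
Iteration 2: components of {Cover,Ring} -> Frame = 5*3 = 15, Seal = 5*3 = 15, Spring = 5*2 = 10.
Iteration 3: no further components; recursion stops.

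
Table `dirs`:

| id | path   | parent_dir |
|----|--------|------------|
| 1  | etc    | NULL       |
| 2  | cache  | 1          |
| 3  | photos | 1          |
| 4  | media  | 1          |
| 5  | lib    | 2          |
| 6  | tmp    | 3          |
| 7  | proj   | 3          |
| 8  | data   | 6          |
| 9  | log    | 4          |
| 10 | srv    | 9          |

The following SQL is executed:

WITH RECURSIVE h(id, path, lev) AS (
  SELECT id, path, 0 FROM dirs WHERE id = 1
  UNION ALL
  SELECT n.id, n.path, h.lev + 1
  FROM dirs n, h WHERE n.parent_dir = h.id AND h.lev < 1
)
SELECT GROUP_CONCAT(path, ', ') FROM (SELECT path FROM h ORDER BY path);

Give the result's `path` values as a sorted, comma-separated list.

Base: id=1 (etc) at lev 0.
Iteration 1: rows with parent_dir in {1} -> cache (id 2, lev 1), photos (id 3, lev 1), media (id 4, lev 1).
Iteration 2: lev < 1 fails for all current rows; recursion stops.

cache, etc, media, photos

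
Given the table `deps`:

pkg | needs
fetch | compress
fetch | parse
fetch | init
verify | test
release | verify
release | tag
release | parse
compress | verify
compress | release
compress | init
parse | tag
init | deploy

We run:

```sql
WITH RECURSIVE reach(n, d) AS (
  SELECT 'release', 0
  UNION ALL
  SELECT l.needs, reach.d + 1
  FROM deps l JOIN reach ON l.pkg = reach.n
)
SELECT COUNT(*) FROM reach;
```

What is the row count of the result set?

6

Base: (release, d=0).
Iteration 1: edges from {release} -> (parse, d=1), (tag, d=1), (verify, d=1).
Iteration 2: edges from {parse,tag,verify} -> (tag, d=2), (test, d=2).
Iteration 3: no outgoing edges from {tag,test}; recursion stops.
Total rows emitted: 6.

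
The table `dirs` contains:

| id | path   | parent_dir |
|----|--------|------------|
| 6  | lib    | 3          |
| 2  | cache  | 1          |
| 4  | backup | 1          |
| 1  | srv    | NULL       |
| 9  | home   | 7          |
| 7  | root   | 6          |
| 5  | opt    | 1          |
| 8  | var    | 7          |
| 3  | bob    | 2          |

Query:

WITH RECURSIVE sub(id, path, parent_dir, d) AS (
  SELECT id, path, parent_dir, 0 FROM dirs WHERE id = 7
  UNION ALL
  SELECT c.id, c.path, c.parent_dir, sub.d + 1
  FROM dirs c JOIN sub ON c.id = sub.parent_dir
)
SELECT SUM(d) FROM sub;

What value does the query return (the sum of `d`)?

10

Base: id=7 (root), parent_dir=6, d 0.
Iteration 1: join on id=6 -> lib (id 6, parent_dir=3, d 1).
Iteration 2: join on id=3 -> bob (id 3, parent_dir=2, d 2).
Iteration 3: join on id=2 -> cache (id 2, parent_dir=1, d 3).
Iteration 4: join on id=1 -> srv (id 1, parent_dir=NULL, d 4).
Iteration 5: parent_dir is NULL; no match; recursion stops.
SUM(d) = 0 + 1 + 2 + 3 + 4 = 10.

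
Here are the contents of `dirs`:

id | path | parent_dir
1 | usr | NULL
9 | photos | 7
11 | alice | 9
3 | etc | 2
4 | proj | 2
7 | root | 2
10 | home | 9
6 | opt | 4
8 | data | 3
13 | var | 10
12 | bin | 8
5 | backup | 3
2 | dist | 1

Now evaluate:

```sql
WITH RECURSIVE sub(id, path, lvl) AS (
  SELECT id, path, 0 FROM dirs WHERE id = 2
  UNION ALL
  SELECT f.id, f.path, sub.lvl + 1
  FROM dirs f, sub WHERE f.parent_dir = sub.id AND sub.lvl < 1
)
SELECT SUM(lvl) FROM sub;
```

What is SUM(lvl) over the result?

3

Base: id=2 (dist) at lvl 0.
Iteration 1: rows with parent_dir in {2} -> etc (id 3, lvl 1), proj (id 4, lvl 1), root (id 7, lvl 1).
Iteration 2: lvl < 1 fails for all current rows; recursion stops.
SUM(lvl) = 0 + 1 + 1 + 1 = 3.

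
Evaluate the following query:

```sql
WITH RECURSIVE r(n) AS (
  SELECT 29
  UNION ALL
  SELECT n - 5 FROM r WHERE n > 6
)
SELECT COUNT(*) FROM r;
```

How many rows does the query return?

6

Base: n=29.
Iteration 1: 29 > 6 holds -> n = 29 - 5 = 24.
Iteration 2: 24 > 6 holds -> n = 24 - 5 = 19.
Iteration 3: 19 > 6 holds -> n = 19 - 5 = 14.
Iteration 4: 14 > 6 holds -> n = 14 - 5 = 9.
Iteration 5: 9 > 6 holds -> n = 9 - 5 = 4.
Iteration 6: 4 > 6 fails; recursion stops.
Total rows emitted: 6.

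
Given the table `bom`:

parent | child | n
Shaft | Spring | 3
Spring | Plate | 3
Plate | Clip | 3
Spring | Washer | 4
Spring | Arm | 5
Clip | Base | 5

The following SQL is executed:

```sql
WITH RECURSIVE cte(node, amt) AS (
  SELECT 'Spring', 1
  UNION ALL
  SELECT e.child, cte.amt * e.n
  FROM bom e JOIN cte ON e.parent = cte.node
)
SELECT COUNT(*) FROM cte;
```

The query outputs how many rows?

6

Base: (Spring, amt=1).
Iteration 1: components of {Spring} -> Arm = 1*5 = 5, Plate = 1*3 = 3, Washer = 1*4 = 4.
Iteration 2: components of {Arm,Plate,Washer} -> Clip = 3*3 = 9.
Iteration 3: components of {Clip} -> Base = 9*5 = 45.
Iteration 4: no further components; recursion stops.
Total rows emitted: 6.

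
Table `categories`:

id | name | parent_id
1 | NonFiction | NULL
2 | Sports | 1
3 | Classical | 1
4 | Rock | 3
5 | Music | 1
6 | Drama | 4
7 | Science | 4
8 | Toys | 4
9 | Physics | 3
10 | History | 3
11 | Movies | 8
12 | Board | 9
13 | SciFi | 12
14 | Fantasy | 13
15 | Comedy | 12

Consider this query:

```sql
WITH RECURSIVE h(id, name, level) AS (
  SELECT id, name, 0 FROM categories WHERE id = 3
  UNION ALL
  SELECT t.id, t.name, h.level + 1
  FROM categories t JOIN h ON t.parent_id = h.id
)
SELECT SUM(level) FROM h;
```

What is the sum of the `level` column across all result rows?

24

Base: id=3 (Classical) at level 0.
Iteration 1: rows with parent_id in {3} -> Rock (id 4, level 1), Physics (id 9, level 1), History (id 10, level 1).
Iteration 2: rows with parent_id in {4,9,10} -> Drama (id 6, level 2), Science (id 7, level 2), Toys (id 8, level 2), Board (id 12, level 2).
Iteration 3: rows with parent_id in {6,7,8,12} -> Movies (id 11, level 3), SciFi (id 13, level 3), Comedy (id 15, level 3).
Iteration 4: rows with parent_id in {11,13,15} -> Fantasy (id 14, level 4).
Iteration 5: no rows with parent_id in {14}; recursion stops.
SUM(level) = 0 + 1 + 1 + 1 + 2 + 2 + 2 + 2 + 3 + 3 + 3 + 4 = 24.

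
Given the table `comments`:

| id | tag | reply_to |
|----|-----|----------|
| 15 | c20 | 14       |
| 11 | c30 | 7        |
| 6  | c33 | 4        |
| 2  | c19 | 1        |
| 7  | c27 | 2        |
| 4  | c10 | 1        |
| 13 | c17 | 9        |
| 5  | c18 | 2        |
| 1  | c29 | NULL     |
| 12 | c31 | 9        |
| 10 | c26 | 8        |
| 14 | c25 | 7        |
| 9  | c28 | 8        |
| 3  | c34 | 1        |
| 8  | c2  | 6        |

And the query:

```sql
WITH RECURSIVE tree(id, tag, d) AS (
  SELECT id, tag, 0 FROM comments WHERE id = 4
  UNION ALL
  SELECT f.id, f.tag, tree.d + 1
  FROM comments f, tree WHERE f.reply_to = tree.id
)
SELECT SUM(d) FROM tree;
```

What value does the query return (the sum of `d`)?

17

Base: id=4 (c10) at d 0.
Iteration 1: rows with reply_to in {4} -> c33 (id 6, d 1).
Iteration 2: rows with reply_to in {6} -> c2 (id 8, d 2).
Iteration 3: rows with reply_to in {8} -> c28 (id 9, d 3), c26 (id 10, d 3).
Iteration 4: rows with reply_to in {9,10} -> c31 (id 12, d 4), c17 (id 13, d 4).
Iteration 5: no rows with reply_to in {12,13}; recursion stops.
SUM(d) = 0 + 1 + 2 + 3 + 3 + 4 + 4 = 17.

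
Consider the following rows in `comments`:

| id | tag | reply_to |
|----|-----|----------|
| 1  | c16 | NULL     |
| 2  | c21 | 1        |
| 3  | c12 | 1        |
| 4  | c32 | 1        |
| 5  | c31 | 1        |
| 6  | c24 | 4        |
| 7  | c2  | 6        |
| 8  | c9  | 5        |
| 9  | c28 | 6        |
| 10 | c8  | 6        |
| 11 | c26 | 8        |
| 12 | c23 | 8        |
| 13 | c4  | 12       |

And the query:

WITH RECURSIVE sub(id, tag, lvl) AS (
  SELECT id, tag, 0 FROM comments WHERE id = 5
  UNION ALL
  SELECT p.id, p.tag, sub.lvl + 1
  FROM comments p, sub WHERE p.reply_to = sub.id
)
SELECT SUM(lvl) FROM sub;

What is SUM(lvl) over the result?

Base: id=5 (c31) at lvl 0.
Iteration 1: rows with reply_to in {5} -> c9 (id 8, lvl 1).
Iteration 2: rows with reply_to in {8} -> c26 (id 11, lvl 2), c23 (id 12, lvl 2).
Iteration 3: rows with reply_to in {11,12} -> c4 (id 13, lvl 3).
Iteration 4: no rows with reply_to in {13}; recursion stops.
SUM(lvl) = 0 + 1 + 2 + 2 + 3 = 8.

8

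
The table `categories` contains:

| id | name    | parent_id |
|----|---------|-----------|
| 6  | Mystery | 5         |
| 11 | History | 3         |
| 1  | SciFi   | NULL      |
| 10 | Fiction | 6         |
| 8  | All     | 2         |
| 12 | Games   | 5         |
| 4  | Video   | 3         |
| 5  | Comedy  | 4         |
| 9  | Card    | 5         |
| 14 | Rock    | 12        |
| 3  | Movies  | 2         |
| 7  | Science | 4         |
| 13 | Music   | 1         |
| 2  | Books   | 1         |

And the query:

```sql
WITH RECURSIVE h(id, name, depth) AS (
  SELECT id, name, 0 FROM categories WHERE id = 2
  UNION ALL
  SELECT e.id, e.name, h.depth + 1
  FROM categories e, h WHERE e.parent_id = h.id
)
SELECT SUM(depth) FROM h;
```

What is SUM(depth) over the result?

34

Base: id=2 (Books) at depth 0.
Iteration 1: rows with parent_id in {2} -> Movies (id 3, depth 1), All (id 8, depth 1).
Iteration 2: rows with parent_id in {3,8} -> Video (id 4, depth 2), History (id 11, depth 2).
Iteration 3: rows with parent_id in {4,11} -> Comedy (id 5, depth 3), Science (id 7, depth 3).
Iteration 4: rows with parent_id in {5,7} -> Mystery (id 6, depth 4), Card (id 9, depth 4), Games (id 12, depth 4).
Iteration 5: rows with parent_id in {6,9,12} -> Fiction (id 10, depth 5), Rock (id 14, depth 5).
Iteration 6: no rows with parent_id in {10,14}; recursion stops.
SUM(depth) = 0 + 1 + 1 + 2 + 2 + 3 + 3 + 4 + 4 + 4 + 5 + 5 = 34.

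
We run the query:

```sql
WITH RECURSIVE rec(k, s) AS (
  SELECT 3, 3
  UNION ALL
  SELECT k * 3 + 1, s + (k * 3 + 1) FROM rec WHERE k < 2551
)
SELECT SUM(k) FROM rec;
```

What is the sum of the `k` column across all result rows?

3822

Base: k=3, s=3.
Iteration 1: 3 < 2551 holds -> k = 3 * 3 + 1 = 10, s = 3 + 10 = 13.
Iteration 2: 10 < 2551 holds -> k = 10 * 3 + 1 = 31, s = 13 + 31 = 44.
Iteration 3: 31 < 2551 holds -> k = 31 * 3 + 1 = 94, s = 44 + 94 = 138.
Iteration 4: 94 < 2551 holds -> k = 94 * 3 + 1 = 283, s = 138 + 283 = 421.
Iteration 5: 283 < 2551 holds -> k = 283 * 3 + 1 = 850, s = 421 + 850 = 1271.
Iteration 6: 850 < 2551 holds -> k = 850 * 3 + 1 = 2551, s = 1271 + 2551 = 3822.
Iteration 7: 2551 < 2551 fails; recursion stops.
SUM(k) = 3 + 10 + 31 + 94 + 283 + 850 + 2551 = 3822.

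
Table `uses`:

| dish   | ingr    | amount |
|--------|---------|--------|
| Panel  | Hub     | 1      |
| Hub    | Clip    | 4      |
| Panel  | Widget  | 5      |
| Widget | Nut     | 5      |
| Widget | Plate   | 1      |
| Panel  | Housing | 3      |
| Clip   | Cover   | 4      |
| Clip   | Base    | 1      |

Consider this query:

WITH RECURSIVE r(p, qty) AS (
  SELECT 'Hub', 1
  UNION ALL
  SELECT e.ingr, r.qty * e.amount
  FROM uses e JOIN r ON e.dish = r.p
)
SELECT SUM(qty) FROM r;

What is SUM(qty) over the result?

25

Base: (Hub, qty=1).
Iteration 1: components of {Hub} -> Clip = 1*4 = 4.
Iteration 2: components of {Clip} -> Base = 4*1 = 4, Cover = 4*4 = 16.
Iteration 3: no further components; recursion stops.
SUM(qty) = 1 + 4 + 16 + 4 = 25.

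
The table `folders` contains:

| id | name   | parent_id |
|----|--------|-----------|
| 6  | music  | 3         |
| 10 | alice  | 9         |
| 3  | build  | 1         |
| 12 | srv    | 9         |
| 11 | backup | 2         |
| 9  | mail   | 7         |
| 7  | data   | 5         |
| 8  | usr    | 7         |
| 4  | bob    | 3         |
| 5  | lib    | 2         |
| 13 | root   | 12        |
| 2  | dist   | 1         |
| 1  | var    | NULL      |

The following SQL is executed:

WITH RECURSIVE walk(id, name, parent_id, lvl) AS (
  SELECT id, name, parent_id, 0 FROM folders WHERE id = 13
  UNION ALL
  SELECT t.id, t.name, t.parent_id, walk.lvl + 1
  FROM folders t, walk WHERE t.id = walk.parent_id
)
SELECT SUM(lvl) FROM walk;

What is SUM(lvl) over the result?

Base: id=13 (root), parent_id=12, lvl 0.
Iteration 1: join on id=12 -> srv (id 12, parent_id=9, lvl 1).
Iteration 2: join on id=9 -> mail (id 9, parent_id=7, lvl 2).
Iteration 3: join on id=7 -> data (id 7, parent_id=5, lvl 3).
Iteration 4: join on id=5 -> lib (id 5, parent_id=2, lvl 4).
Iteration 5: join on id=2 -> dist (id 2, parent_id=1, lvl 5).
Iteration 6: join on id=1 -> var (id 1, parent_id=NULL, lvl 6).
Iteration 7: parent_id is NULL; no match; recursion stops.
SUM(lvl) = 0 + 1 + 2 + 3 + 4 + 5 + 6 = 21.

21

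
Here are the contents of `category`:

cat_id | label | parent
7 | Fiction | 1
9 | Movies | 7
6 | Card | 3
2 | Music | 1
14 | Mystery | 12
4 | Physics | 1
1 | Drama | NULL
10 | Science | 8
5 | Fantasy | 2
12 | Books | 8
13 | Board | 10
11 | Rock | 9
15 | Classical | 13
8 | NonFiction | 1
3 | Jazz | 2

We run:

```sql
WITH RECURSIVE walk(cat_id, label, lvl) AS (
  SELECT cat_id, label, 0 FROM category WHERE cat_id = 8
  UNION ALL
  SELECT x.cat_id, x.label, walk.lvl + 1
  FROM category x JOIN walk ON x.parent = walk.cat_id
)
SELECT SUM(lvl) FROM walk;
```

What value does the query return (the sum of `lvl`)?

Base: cat_id=8 (NonFiction) at lvl 0.
Iteration 1: rows with parent in {8} -> Science (id 10, lvl 1), Books (id 12, lvl 1).
Iteration 2: rows with parent in {10,12} -> Board (id 13, lvl 2), Mystery (id 14, lvl 2).
Iteration 3: rows with parent in {13,14} -> Classical (id 15, lvl 3).
Iteration 4: no rows with parent in {15}; recursion stops.
SUM(lvl) = 0 + 1 + 1 + 2 + 2 + 3 = 9.

9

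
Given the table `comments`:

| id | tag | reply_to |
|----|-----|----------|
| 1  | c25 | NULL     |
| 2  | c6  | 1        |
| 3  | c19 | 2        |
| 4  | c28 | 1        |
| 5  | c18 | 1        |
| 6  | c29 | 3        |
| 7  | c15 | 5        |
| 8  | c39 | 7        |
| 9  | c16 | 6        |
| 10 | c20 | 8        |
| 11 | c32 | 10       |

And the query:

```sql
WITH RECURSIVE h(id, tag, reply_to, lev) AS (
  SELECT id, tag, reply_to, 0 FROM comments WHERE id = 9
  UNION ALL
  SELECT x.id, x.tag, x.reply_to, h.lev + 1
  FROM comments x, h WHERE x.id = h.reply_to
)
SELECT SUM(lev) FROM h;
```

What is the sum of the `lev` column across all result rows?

Base: id=9 (c16), reply_to=6, lev 0.
Iteration 1: join on id=6 -> c29 (id 6, reply_to=3, lev 1).
Iteration 2: join on id=3 -> c19 (id 3, reply_to=2, lev 2).
Iteration 3: join on id=2 -> c6 (id 2, reply_to=1, lev 3).
Iteration 4: join on id=1 -> c25 (id 1, reply_to=NULL, lev 4).
Iteration 5: reply_to is NULL; no match; recursion stops.
SUM(lev) = 0 + 1 + 2 + 3 + 4 = 10.

10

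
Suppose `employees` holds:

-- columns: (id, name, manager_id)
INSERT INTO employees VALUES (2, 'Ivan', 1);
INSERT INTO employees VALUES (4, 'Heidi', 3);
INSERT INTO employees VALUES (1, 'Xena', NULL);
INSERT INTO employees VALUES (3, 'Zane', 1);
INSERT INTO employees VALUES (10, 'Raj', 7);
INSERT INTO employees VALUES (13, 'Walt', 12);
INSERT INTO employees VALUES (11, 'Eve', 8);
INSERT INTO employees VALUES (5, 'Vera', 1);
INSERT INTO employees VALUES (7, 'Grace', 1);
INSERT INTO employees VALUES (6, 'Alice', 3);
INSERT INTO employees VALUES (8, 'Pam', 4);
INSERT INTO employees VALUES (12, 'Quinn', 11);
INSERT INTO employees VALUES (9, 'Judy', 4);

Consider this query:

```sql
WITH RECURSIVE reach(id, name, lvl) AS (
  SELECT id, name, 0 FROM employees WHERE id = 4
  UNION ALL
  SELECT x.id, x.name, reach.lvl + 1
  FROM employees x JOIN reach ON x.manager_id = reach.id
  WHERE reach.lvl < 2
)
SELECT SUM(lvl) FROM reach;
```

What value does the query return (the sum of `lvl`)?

Base: id=4 (Heidi) at lvl 0.
Iteration 1: rows with manager_id in {4} -> Pam (id 8, lvl 1), Judy (id 9, lvl 1).
Iteration 2: rows with manager_id in {8,9} -> Eve (id 11, lvl 2).
Iteration 3: lvl < 2 fails for all current rows; recursion stops.
SUM(lvl) = 0 + 1 + 1 + 2 = 4.

4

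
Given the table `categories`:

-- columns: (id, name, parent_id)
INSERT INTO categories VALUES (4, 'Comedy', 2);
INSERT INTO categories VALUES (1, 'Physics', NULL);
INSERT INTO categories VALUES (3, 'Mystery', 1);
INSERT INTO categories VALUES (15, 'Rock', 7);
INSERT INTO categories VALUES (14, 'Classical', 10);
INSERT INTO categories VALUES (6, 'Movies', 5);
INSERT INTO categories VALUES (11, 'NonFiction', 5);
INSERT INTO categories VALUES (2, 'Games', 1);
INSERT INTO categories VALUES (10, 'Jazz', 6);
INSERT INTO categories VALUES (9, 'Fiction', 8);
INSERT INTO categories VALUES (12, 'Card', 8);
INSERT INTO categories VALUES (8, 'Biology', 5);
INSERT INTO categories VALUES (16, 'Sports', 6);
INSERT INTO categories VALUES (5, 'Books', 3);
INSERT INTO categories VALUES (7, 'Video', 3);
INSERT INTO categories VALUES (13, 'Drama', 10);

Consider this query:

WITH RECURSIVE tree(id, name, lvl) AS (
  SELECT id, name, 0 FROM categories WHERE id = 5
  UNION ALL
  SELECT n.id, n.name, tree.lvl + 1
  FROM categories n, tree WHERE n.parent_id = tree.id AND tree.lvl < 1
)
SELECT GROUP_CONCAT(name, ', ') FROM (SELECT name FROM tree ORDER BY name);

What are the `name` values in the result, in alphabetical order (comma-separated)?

Biology, Books, Movies, NonFiction

Base: id=5 (Books) at lvl 0.
Iteration 1: rows with parent_id in {5} -> Movies (id 6, lvl 1), Biology (id 8, lvl 1), NonFiction (id 11, lvl 1).
Iteration 2: lvl < 1 fails for all current rows; recursion stops.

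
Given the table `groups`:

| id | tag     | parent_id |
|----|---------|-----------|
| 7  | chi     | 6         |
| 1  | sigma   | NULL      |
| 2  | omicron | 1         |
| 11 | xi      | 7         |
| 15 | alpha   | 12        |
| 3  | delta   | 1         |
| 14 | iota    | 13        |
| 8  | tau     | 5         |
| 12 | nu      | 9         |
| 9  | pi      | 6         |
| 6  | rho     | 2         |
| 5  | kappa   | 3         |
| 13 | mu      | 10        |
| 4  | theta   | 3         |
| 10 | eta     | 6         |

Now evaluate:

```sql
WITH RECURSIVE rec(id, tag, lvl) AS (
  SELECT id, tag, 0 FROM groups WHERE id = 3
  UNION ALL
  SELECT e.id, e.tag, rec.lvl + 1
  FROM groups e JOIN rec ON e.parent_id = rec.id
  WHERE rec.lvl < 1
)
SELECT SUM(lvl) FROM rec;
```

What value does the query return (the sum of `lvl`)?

2

Base: id=3 (delta) at lvl 0.
Iteration 1: rows with parent_id in {3} -> theta (id 4, lvl 1), kappa (id 5, lvl 1).
Iteration 2: lvl < 1 fails for all current rows; recursion stops.
SUM(lvl) = 0 + 1 + 1 = 2.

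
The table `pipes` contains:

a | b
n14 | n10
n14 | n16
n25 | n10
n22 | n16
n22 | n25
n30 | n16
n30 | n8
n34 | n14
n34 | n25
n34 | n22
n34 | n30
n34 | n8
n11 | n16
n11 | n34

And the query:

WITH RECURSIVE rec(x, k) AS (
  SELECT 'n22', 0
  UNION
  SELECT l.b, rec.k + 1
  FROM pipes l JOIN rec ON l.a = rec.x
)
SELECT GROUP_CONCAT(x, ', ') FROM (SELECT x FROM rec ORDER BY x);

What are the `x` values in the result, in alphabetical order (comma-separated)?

Base: (n22, k=0).
Iteration 1: edges from {n22} -> (n16, k=1), (n25, k=1).
Iteration 2: edges from {n16,n25} -> (n10, k=2).
Iteration 3: no outgoing edges from {n10}; recursion stops.

n10, n16, n22, n25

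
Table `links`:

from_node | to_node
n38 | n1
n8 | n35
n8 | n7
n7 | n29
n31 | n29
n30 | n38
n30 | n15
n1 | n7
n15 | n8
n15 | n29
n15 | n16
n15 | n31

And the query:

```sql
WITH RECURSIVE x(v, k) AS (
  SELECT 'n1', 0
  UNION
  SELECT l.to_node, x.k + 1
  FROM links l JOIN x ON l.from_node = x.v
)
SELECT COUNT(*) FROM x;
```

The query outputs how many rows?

3

Base: (n1, k=0).
Iteration 1: edges from {n1} -> (n7, k=1).
Iteration 2: edges from {n7} -> (n29, k=2).
Iteration 3: no outgoing edges from {n29}; recursion stops.
Total rows emitted: 3.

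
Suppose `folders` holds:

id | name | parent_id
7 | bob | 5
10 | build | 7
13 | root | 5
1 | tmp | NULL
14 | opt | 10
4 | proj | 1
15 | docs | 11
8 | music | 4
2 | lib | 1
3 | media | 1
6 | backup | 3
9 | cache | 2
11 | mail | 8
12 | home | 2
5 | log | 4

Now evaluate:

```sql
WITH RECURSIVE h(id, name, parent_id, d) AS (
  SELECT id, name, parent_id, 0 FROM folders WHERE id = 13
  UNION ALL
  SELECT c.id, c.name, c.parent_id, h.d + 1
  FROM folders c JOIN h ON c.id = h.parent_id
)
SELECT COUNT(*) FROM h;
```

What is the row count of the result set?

Base: id=13 (root), parent_id=5, d 0.
Iteration 1: join on id=5 -> log (id 5, parent_id=4, d 1).
Iteration 2: join on id=4 -> proj (id 4, parent_id=1, d 2).
Iteration 3: join on id=1 -> tmp (id 1, parent_id=NULL, d 3).
Iteration 4: parent_id is NULL; no match; recursion stops.
Total rows emitted: 4.

4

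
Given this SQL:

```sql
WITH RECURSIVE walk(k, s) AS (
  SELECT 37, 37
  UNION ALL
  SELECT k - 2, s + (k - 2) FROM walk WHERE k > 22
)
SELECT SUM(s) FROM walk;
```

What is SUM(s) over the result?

Base: k=37, s=37.
Iteration 1: 37 > 22 holds -> k = 37 - 2 = 35, s = 37 + 35 = 72.
Iteration 2: 35 > 22 holds -> k = 35 - 2 = 33, s = 72 + 33 = 105.
Iteration 3: 33 > 22 holds -> k = 33 - 2 = 31, s = 105 + 31 = 136.
Iteration 4: 31 > 22 holds -> k = 31 - 2 = 29, s = 136 + 29 = 165.
Iteration 5: 29 > 22 holds -> k = 29 - 2 = 27, s = 165 + 27 = 192.
Iteration 6: 27 > 22 holds -> k = 27 - 2 = 25, s = 192 + 25 = 217.
Iteration 7: 25 > 22 holds -> k = 25 - 2 = 23, s = 217 + 23 = 240.
Iteration 8: 23 > 22 holds -> k = 23 - 2 = 21, s = 240 + 21 = 261.
Iteration 9: 21 > 22 fails; recursion stops.
SUM(s) = 37 + 72 + 105 + 136 + 165 + 192 + 217 + 240 + 261 = 1425.

1425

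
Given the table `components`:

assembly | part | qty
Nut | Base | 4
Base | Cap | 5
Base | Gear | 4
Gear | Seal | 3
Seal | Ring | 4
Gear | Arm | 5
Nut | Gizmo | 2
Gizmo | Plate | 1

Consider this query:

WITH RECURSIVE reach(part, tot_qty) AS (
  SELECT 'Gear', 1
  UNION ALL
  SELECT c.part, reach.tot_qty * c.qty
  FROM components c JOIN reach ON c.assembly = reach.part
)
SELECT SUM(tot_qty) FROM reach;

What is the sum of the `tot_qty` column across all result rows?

21

Base: (Gear, tot_qty=1).
Iteration 1: components of {Gear} -> Arm = 1*5 = 5, Seal = 1*3 = 3.
Iteration 2: components of {Arm,Seal} -> Ring = 3*4 = 12.
Iteration 3: no further components; recursion stops.
SUM(tot_qty) = 1 + 3 + 5 + 12 = 21.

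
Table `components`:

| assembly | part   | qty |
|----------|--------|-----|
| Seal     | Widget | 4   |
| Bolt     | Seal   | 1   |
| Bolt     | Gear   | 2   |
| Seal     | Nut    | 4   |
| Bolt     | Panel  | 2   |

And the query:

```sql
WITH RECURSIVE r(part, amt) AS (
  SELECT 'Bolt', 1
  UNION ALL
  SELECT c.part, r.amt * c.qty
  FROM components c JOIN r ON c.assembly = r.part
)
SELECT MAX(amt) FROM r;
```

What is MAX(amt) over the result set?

Base: (Bolt, amt=1).
Iteration 1: components of {Bolt} -> Gear = 1*2 = 2, Panel = 1*2 = 2, Seal = 1*1 = 1.
Iteration 2: components of {Gear,Panel,Seal} -> Nut = 1*4 = 4, Widget = 1*4 = 4.
Iteration 3: no further components; recursion stops.
amt values: 1, 2, 1, 2, 4, 4; the maximum is 4.

4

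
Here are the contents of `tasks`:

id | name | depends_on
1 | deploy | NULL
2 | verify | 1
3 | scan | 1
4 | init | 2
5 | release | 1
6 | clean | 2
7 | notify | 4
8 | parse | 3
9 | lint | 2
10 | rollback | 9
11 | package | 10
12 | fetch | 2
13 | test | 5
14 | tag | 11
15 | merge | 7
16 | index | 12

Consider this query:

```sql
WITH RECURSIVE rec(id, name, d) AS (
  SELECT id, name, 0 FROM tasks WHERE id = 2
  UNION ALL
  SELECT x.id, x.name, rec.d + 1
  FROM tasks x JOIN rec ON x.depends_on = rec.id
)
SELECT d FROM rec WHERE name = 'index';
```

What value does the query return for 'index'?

2

Base: id=2 (verify) at d 0.
Iteration 1: rows with depends_on in {2} -> init (id 4, d 1), clean (id 6, d 1), lint (id 9, d 1), fetch (id 12, d 1).
Iteration 2: rows with depends_on in {4,6,9,12} -> notify (id 7, d 2), rollback (id 10, d 2), index (id 16, d 2).
Iteration 3: rows with depends_on in {7,10,16} -> package (id 11, d 3), merge (id 15, d 3).
Iteration 4: rows with depends_on in {11,15} -> tag (id 14, d 4).
Iteration 5: no rows with depends_on in {14}; recursion stops.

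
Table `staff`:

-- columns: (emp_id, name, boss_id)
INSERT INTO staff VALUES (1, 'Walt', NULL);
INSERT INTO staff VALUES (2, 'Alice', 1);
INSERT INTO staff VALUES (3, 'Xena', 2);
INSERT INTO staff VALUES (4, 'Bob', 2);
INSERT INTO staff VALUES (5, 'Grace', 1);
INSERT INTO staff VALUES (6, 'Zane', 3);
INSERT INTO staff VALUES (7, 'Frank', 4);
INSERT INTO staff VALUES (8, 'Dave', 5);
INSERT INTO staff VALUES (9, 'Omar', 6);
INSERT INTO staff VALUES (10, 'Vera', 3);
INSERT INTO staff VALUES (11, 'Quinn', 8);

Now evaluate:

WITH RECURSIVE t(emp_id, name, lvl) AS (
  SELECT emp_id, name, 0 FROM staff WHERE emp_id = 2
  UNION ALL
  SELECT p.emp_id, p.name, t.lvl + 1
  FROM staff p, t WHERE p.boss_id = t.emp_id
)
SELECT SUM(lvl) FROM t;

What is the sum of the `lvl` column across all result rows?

Base: emp_id=2 (Alice) at lvl 0.
Iteration 1: rows with boss_id in {2} -> Xena (id 3, lvl 1), Bob (id 4, lvl 1).
Iteration 2: rows with boss_id in {3,4} -> Zane (id 6, lvl 2), Frank (id 7, lvl 2), Vera (id 10, lvl 2).
Iteration 3: rows with boss_id in {6,7,10} -> Omar (id 9, lvl 3).
Iteration 4: no rows with boss_id in {9}; recursion stops.
SUM(lvl) = 0 + 1 + 1 + 2 + 2 + 2 + 3 = 11.

11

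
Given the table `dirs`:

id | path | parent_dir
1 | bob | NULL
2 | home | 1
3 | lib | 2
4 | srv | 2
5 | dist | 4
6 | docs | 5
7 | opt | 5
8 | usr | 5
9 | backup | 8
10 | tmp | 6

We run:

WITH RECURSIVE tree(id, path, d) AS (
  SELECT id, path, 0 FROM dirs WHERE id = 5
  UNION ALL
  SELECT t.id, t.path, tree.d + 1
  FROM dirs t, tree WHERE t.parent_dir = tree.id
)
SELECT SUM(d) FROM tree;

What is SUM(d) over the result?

Base: id=5 (dist) at d 0.
Iteration 1: rows with parent_dir in {5} -> docs (id 6, d 1), opt (id 7, d 1), usr (id 8, d 1).
Iteration 2: rows with parent_dir in {6,7,8} -> backup (id 9, d 2), tmp (id 10, d 2).
Iteration 3: no rows with parent_dir in {9,10}; recursion stops.
SUM(d) = 0 + 1 + 1 + 1 + 2 + 2 = 7.

7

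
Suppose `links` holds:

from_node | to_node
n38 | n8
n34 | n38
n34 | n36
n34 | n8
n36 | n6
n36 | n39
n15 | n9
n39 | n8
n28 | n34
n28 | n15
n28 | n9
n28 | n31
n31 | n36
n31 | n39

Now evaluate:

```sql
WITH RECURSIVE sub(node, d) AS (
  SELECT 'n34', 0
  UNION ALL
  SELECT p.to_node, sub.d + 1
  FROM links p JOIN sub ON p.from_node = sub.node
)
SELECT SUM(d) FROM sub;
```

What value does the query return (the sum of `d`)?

12

Base: (n34, d=0).
Iteration 1: edges from {n34} -> (n36, d=1), (n38, d=1), (n8, d=1).
Iteration 2: edges from {n36,n38,n8} -> (n39, d=2), (n6, d=2), (n8, d=2).
Iteration 3: edges from {n39,n6,n8} -> (n8, d=3).
Iteration 4: no outgoing edges from {n8}; recursion stops.
SUM(d) = 0 + 1 + 1 + 1 + 2 + 2 + 2 + 3 = 12.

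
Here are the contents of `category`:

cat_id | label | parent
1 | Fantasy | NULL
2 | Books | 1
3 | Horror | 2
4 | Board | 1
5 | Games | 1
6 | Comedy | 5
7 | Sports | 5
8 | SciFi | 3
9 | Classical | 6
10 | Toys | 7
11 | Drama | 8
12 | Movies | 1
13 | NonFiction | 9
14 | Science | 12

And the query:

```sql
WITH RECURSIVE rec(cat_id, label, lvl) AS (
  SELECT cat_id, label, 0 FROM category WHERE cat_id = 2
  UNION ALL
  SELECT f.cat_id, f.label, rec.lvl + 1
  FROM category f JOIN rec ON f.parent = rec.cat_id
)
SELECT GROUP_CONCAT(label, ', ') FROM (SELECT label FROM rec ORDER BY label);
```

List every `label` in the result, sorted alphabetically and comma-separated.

Base: cat_id=2 (Books) at lvl 0.
Iteration 1: rows with parent in {2} -> Horror (id 3, lvl 1).
Iteration 2: rows with parent in {3} -> SciFi (id 8, lvl 2).
Iteration 3: rows with parent in {8} -> Drama (id 11, lvl 3).
Iteration 4: no rows with parent in {11}; recursion stops.

Books, Drama, Horror, SciFi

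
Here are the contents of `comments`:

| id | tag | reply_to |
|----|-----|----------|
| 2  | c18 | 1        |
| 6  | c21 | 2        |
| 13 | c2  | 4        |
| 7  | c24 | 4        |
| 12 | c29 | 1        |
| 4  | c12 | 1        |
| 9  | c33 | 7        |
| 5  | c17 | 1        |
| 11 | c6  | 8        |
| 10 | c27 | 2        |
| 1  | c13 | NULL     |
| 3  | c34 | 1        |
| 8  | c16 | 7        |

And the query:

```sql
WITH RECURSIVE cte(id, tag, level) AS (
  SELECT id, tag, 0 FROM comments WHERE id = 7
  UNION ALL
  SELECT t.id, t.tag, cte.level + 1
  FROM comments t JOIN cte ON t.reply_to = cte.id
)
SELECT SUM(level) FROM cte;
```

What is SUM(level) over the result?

Base: id=7 (c24) at level 0.
Iteration 1: rows with reply_to in {7} -> c16 (id 8, level 1), c33 (id 9, level 1).
Iteration 2: rows with reply_to in {8,9} -> c6 (id 11, level 2).
Iteration 3: no rows with reply_to in {11}; recursion stops.
SUM(level) = 0 + 1 + 1 + 2 = 4.

4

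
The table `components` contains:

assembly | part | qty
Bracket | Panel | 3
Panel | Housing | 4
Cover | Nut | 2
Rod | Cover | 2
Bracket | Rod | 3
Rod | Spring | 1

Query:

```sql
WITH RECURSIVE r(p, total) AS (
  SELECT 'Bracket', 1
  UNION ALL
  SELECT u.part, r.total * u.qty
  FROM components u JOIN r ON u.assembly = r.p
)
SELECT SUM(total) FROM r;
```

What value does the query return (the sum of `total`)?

40

Base: (Bracket, total=1).
Iteration 1: components of {Bracket} -> Panel = 1*3 = 3, Rod = 1*3 = 3.
Iteration 2: components of {Panel,Rod} -> Cover = 3*2 = 6, Housing = 3*4 = 12, Spring = 3*1 = 3.
Iteration 3: components of {Cover,Housing,Spring} -> Nut = 6*2 = 12.
Iteration 4: no further components; recursion stops.
SUM(total) = 1 + 3 + 3 + 3 + 6 + 12 + 12 = 40.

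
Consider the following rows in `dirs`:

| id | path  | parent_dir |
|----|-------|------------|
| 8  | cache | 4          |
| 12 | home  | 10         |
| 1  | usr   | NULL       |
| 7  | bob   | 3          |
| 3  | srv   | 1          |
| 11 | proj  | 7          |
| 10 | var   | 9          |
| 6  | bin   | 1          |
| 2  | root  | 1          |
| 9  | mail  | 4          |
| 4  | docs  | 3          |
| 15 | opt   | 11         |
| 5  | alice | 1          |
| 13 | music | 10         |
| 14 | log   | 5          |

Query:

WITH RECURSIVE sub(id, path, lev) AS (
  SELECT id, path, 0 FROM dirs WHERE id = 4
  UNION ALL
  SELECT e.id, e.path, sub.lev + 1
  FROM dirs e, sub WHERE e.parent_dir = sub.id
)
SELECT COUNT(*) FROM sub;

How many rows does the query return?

6

Base: id=4 (docs) at lev 0.
Iteration 1: rows with parent_dir in {4} -> cache (id 8, lev 1), mail (id 9, lev 1).
Iteration 2: rows with parent_dir in {8,9} -> var (id 10, lev 2).
Iteration 3: rows with parent_dir in {10} -> home (id 12, lev 3), music (id 13, lev 3).
Iteration 4: no rows with parent_dir in {12,13}; recursion stops.
Total rows emitted: 6.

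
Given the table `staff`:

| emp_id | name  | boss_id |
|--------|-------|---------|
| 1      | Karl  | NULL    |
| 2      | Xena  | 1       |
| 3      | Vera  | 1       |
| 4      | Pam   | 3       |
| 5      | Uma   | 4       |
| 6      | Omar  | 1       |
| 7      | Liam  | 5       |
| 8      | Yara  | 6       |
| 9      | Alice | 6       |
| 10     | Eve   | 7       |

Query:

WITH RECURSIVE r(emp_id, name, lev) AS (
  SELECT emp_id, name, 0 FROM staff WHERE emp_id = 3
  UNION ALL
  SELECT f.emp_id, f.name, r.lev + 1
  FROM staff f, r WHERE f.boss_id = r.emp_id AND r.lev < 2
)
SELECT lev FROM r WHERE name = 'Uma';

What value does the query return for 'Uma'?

Base: emp_id=3 (Vera) at lev 0.
Iteration 1: rows with boss_id in {3} -> Pam (id 4, lev 1).
Iteration 2: rows with boss_id in {4} -> Uma (id 5, lev 2).
Iteration 3: lev < 2 fails for all current rows; recursion stops.

2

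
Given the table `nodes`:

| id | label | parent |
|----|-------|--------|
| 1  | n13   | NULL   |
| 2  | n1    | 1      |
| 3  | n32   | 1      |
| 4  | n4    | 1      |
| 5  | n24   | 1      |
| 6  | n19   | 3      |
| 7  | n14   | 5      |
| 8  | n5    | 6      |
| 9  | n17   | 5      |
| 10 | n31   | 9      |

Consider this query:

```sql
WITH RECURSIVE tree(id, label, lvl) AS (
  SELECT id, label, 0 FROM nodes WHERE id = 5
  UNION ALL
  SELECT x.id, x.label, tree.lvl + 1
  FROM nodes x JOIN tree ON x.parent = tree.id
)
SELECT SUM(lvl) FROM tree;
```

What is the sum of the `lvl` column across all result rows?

4

Base: id=5 (n24) at lvl 0.
Iteration 1: rows with parent in {5} -> n14 (id 7, lvl 1), n17 (id 9, lvl 1).
Iteration 2: rows with parent in {7,9} -> n31 (id 10, lvl 2).
Iteration 3: no rows with parent in {10}; recursion stops.
SUM(lvl) = 0 + 1 + 1 + 2 = 4.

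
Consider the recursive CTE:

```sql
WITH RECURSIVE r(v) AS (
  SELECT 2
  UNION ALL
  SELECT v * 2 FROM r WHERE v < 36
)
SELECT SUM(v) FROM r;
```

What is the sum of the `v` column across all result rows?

126

Base: v=2.
Iteration 1: 2 < 36 holds -> v = 2 * 2 = 4.
Iteration 2: 4 < 36 holds -> v = 4 * 2 = 8.
Iteration 3: 8 < 36 holds -> v = 8 * 2 = 16.
Iteration 4: 16 < 36 holds -> v = 16 * 2 = 32.
Iteration 5: 32 < 36 holds -> v = 32 * 2 = 64.
Iteration 6: 64 < 36 fails; recursion stops.
SUM(v) = 2 + 4 + 8 + 16 + 32 + 64 = 126.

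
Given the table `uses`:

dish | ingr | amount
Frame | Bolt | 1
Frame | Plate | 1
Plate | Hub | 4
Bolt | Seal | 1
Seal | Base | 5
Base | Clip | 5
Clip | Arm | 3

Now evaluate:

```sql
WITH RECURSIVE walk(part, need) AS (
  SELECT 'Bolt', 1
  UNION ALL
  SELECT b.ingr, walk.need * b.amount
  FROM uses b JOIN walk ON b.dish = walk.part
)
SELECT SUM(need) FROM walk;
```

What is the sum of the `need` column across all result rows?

Base: (Bolt, need=1).
Iteration 1: components of {Bolt} -> Seal = 1*1 = 1.
Iteration 2: components of {Seal} -> Base = 1*5 = 5.
Iteration 3: components of {Base} -> Clip = 5*5 = 25.
Iteration 4: components of {Clip} -> Arm = 25*3 = 75.
Iteration 5: no further components; recursion stops.
SUM(need) = 1 + 1 + 5 + 25 + 75 = 107.

107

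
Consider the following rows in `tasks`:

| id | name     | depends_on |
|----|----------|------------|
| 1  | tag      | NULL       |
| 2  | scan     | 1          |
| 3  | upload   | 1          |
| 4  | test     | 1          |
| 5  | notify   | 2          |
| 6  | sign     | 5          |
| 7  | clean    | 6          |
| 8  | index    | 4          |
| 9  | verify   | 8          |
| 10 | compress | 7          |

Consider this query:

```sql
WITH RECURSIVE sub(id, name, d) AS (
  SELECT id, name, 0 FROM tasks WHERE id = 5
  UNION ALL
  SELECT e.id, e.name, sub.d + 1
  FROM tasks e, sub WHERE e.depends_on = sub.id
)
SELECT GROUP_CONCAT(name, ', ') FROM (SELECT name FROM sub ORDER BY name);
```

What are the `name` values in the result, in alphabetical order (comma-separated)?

clean, compress, notify, sign

Base: id=5 (notify) at d 0.
Iteration 1: rows with depends_on in {5} -> sign (id 6, d 1).
Iteration 2: rows with depends_on in {6} -> clean (id 7, d 2).
Iteration 3: rows with depends_on in {7} -> compress (id 10, d 3).
Iteration 4: no rows with depends_on in {10}; recursion stops.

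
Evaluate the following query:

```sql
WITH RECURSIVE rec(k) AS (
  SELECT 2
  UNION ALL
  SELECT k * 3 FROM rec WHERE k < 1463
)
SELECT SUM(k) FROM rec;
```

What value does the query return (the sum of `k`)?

Base: k=2.
Iteration 1: 2 < 1463 holds -> k = 2 * 3 = 6.
Iteration 2: 6 < 1463 holds -> k = 6 * 3 = 18.
Iteration 3: 18 < 1463 holds -> k = 18 * 3 = 54.
Iteration 4: 54 < 1463 holds -> k = 54 * 3 = 162.
Iteration 5: 162 < 1463 holds -> k = 162 * 3 = 486.
Iteration 6: 486 < 1463 holds -> k = 486 * 3 = 1458.
Iteration 7: 1458 < 1463 holds -> k = 1458 * 3 = 4374.
Iteration 8: 4374 < 1463 fails; recursion stops.
SUM(k) = 2 + 6 + 18 + 54 + 162 + 486 + 1458 + 4374 = 6560.

6560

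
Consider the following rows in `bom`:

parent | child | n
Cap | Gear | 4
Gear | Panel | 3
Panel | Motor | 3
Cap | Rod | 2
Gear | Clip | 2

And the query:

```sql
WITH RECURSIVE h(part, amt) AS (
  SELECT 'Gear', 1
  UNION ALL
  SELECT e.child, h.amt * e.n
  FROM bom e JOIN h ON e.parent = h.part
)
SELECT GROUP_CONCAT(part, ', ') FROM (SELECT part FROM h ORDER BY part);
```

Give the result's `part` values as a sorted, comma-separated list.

Base: (Gear, amt=1).
Iteration 1: components of {Gear} -> Clip = 1*2 = 2, Panel = 1*3 = 3.
Iteration 2: components of {Clip,Panel} -> Motor = 3*3 = 9.
Iteration 3: no further components; recursion stops.

Clip, Gear, Motor, Panel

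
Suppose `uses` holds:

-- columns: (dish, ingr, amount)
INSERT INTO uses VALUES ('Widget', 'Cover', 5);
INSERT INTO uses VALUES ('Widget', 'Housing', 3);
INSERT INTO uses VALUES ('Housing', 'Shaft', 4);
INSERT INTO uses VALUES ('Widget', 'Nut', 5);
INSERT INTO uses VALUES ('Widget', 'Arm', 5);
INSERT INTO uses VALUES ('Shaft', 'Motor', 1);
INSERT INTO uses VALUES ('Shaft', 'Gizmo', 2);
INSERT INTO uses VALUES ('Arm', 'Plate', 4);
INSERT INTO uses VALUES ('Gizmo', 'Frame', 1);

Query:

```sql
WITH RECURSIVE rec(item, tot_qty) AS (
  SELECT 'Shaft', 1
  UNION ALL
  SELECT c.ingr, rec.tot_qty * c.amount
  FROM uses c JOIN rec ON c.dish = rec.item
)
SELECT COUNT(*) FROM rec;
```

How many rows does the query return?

Base: (Shaft, tot_qty=1).
Iteration 1: components of {Shaft} -> Gizmo = 1*2 = 2, Motor = 1*1 = 1.
Iteration 2: components of {Gizmo,Motor} -> Frame = 2*1 = 2.
Iteration 3: no further components; recursion stops.
Total rows emitted: 4.

4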